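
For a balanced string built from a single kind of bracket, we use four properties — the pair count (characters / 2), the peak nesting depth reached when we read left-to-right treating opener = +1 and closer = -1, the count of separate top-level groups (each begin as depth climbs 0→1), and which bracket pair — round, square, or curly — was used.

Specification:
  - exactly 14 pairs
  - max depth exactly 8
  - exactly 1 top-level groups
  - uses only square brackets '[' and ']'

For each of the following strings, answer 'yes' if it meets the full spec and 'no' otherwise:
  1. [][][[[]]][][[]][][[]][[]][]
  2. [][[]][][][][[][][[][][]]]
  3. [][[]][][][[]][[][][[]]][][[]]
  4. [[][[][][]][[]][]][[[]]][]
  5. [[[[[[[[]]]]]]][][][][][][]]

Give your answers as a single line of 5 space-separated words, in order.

String 1 '[][][[[]]][][[]][][[]][[]][]': depth seq [1 0 1 0 1 2 3 2 1 0 1 0 1 2 1 0 1 0 1 2 1 0 1 2 1 0 1 0]
  -> pairs=14 depth=3 groups=9 -> no
String 2 '[][[]][][][][[][][[][][]]]': depth seq [1 0 1 2 1 0 1 0 1 0 1 0 1 2 1 2 1 2 3 2 3 2 3 2 1 0]
  -> pairs=13 depth=3 groups=6 -> no
String 3 '[][[]][][][[]][[][][[]]][][[]]': depth seq [1 0 1 2 1 0 1 0 1 0 1 2 1 0 1 2 1 2 1 2 3 2 1 0 1 0 1 2 1 0]
  -> pairs=15 depth=3 groups=8 -> no
String 4 '[[][[][][]][[]][]][[[]]][]': depth seq [1 2 1 2 3 2 3 2 3 2 1 2 3 2 1 2 1 0 1 2 3 2 1 0 1 0]
  -> pairs=13 depth=3 groups=3 -> no
String 5 '[[[[[[[[]]]]]]][][][][][][]]': depth seq [1 2 3 4 5 6 7 8 7 6 5 4 3 2 1 2 1 2 1 2 1 2 1 2 1 2 1 0]
  -> pairs=14 depth=8 groups=1 -> yes

Answer: no no no no yes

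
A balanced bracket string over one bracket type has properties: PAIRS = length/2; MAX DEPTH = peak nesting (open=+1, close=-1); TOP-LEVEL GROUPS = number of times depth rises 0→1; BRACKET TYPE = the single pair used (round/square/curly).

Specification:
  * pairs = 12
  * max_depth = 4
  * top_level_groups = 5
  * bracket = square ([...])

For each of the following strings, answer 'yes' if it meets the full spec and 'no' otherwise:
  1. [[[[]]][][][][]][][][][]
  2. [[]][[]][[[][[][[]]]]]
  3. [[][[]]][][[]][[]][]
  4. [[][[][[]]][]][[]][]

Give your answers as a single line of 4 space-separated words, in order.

String 1 '[[[[]]][][][][]][][][][]': depth seq [1 2 3 4 3 2 1 2 1 2 1 2 1 2 1 0 1 0 1 0 1 0 1 0]
  -> pairs=12 depth=4 groups=5 -> yes
String 2 '[[]][[]][[[][[][[]]]]]': depth seq [1 2 1 0 1 2 1 0 1 2 3 2 3 4 3 4 5 4 3 2 1 0]
  -> pairs=11 depth=5 groups=3 -> no
String 3 '[[][[]]][][[]][[]][]': depth seq [1 2 1 2 3 2 1 0 1 0 1 2 1 0 1 2 1 0 1 0]
  -> pairs=10 depth=3 groups=5 -> no
String 4 '[[][[][[]]][]][[]][]': depth seq [1 2 1 2 3 2 3 4 3 2 1 2 1 0 1 2 1 0 1 0]
  -> pairs=10 depth=4 groups=3 -> no

Answer: yes no no no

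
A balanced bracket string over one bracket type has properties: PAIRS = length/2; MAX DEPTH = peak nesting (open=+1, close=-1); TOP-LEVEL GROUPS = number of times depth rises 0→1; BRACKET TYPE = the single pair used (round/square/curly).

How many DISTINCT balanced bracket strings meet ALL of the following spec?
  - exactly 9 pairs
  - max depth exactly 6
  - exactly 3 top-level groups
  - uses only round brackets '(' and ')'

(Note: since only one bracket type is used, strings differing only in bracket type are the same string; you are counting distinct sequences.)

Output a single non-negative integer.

Answer: 33

Derivation:
Spec: pairs=9 depth=6 groups=3
Count(depth <= 6) = 998
Count(depth <= 5) = 965
Count(depth == 6) = 998 - 965 = 33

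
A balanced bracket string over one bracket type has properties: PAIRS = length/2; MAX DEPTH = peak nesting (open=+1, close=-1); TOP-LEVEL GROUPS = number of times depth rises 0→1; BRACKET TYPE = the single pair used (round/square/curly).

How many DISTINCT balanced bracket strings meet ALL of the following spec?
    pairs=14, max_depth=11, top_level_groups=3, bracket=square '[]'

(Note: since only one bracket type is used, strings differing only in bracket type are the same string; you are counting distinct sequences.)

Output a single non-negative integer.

Spec: pairs=14 depth=11 groups=3
Count(depth <= 11) = 534885
Count(depth <= 10) = 534822
Count(depth == 11) = 534885 - 534822 = 63

Answer: 63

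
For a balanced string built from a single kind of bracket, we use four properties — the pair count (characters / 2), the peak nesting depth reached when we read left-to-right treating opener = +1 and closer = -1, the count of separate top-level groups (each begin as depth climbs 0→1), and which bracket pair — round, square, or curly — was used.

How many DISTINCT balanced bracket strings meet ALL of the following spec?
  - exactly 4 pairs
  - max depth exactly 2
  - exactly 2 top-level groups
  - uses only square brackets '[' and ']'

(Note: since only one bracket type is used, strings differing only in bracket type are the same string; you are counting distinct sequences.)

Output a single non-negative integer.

Answer: 3

Derivation:
Spec: pairs=4 depth=2 groups=2
Count(depth <= 2) = 3
Count(depth <= 1) = 0
Count(depth == 2) = 3 - 0 = 3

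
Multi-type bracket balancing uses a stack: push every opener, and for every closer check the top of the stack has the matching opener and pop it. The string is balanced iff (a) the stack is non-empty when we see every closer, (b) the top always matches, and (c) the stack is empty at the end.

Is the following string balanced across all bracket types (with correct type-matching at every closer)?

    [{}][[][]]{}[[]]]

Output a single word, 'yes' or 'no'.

Answer: no

Derivation:
pos 0: push '['; stack = [
pos 1: push '{'; stack = [{
pos 2: '}' matches '{'; pop; stack = [
pos 3: ']' matches '['; pop; stack = (empty)
pos 4: push '['; stack = [
pos 5: push '['; stack = [[
pos 6: ']' matches '['; pop; stack = [
pos 7: push '['; stack = [[
pos 8: ']' matches '['; pop; stack = [
pos 9: ']' matches '['; pop; stack = (empty)
pos 10: push '{'; stack = {
pos 11: '}' matches '{'; pop; stack = (empty)
pos 12: push '['; stack = [
pos 13: push '['; stack = [[
pos 14: ']' matches '['; pop; stack = [
pos 15: ']' matches '['; pop; stack = (empty)
pos 16: saw closer ']' but stack is empty → INVALID
Verdict: unmatched closer ']' at position 16 → no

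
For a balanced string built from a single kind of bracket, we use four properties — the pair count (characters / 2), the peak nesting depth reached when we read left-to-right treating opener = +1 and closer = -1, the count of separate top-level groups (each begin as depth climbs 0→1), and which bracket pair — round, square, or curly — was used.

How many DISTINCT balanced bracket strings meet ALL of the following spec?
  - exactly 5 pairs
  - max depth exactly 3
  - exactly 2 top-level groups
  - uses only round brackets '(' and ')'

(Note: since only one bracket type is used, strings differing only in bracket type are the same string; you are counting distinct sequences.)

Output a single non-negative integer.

Answer: 8

Derivation:
Spec: pairs=5 depth=3 groups=2
Count(depth <= 3) = 12
Count(depth <= 2) = 4
Count(depth == 3) = 12 - 4 = 8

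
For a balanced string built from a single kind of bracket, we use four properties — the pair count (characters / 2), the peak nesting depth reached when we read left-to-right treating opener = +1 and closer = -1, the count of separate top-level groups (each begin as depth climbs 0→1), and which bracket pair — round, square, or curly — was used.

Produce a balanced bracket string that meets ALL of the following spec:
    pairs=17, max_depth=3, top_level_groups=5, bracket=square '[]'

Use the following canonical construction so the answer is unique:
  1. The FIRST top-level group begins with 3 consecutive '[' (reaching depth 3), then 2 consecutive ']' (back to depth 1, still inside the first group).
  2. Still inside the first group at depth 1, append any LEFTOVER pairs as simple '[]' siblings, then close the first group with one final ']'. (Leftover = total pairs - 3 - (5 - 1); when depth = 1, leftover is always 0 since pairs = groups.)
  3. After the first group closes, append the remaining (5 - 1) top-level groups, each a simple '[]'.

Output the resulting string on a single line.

Spec: pairs=17 depth=3 groups=5
Leftover pairs = 17 - 3 - (5-1) = 10
First group: deep chain of depth 3 + 10 sibling pairs
Remaining 4 groups: simple '[]' each

Answer: [[[]][][][][][][][][][][]][][][][]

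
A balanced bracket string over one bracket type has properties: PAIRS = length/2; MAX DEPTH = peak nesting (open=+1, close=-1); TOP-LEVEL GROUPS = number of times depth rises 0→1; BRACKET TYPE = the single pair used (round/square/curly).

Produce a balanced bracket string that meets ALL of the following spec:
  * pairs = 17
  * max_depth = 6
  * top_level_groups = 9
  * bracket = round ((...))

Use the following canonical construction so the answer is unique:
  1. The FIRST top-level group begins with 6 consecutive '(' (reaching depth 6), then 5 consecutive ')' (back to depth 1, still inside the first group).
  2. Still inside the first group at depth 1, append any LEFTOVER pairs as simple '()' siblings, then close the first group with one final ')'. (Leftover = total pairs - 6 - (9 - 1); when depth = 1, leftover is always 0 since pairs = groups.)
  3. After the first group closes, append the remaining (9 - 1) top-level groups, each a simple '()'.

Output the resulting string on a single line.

Spec: pairs=17 depth=6 groups=9
Leftover pairs = 17 - 6 - (9-1) = 3
First group: deep chain of depth 6 + 3 sibling pairs
Remaining 8 groups: simple '()' each

Answer: (((((()))))()()())()()()()()()()()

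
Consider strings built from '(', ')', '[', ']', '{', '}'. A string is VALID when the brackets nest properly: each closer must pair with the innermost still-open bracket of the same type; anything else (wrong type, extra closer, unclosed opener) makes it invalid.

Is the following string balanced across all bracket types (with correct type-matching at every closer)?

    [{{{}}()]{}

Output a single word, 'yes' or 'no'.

Answer: no

Derivation:
pos 0: push '['; stack = [
pos 1: push '{'; stack = [{
pos 2: push '{'; stack = [{{
pos 3: push '{'; stack = [{{{
pos 4: '}' matches '{'; pop; stack = [{{
pos 5: '}' matches '{'; pop; stack = [{
pos 6: push '('; stack = [{(
pos 7: ')' matches '('; pop; stack = [{
pos 8: saw closer ']' but top of stack is '{' (expected '}') → INVALID
Verdict: type mismatch at position 8: ']' closes '{' → no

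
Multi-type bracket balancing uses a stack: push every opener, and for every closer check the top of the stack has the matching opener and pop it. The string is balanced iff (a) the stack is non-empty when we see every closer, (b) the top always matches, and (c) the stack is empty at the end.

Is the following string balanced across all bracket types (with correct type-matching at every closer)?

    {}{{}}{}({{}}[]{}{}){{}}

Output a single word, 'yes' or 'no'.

Answer: yes

Derivation:
pos 0: push '{'; stack = {
pos 1: '}' matches '{'; pop; stack = (empty)
pos 2: push '{'; stack = {
pos 3: push '{'; stack = {{
pos 4: '}' matches '{'; pop; stack = {
pos 5: '}' matches '{'; pop; stack = (empty)
pos 6: push '{'; stack = {
pos 7: '}' matches '{'; pop; stack = (empty)
pos 8: push '('; stack = (
pos 9: push '{'; stack = ({
pos 10: push '{'; stack = ({{
pos 11: '}' matches '{'; pop; stack = ({
pos 12: '}' matches '{'; pop; stack = (
pos 13: push '['; stack = ([
pos 14: ']' matches '['; pop; stack = (
pos 15: push '{'; stack = ({
pos 16: '}' matches '{'; pop; stack = (
pos 17: push '{'; stack = ({
pos 18: '}' matches '{'; pop; stack = (
pos 19: ')' matches '('; pop; stack = (empty)
pos 20: push '{'; stack = {
pos 21: push '{'; stack = {{
pos 22: '}' matches '{'; pop; stack = {
pos 23: '}' matches '{'; pop; stack = (empty)
end: stack empty → VALID
Verdict: properly nested → yes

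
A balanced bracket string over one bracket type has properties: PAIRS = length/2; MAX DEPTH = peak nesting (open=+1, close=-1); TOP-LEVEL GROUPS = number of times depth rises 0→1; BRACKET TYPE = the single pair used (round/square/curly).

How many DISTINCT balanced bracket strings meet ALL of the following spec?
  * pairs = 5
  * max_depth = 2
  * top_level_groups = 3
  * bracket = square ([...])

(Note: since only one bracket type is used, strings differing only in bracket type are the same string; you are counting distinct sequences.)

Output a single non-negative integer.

Spec: pairs=5 depth=2 groups=3
Count(depth <= 2) = 6
Count(depth <= 1) = 0
Count(depth == 2) = 6 - 0 = 6

Answer: 6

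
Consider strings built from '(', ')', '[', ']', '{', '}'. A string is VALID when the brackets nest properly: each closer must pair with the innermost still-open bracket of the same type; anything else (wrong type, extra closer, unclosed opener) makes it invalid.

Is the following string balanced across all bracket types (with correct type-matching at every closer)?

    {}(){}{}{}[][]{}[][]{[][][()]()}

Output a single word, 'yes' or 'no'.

Answer: yes

Derivation:
pos 0: push '{'; stack = {
pos 1: '}' matches '{'; pop; stack = (empty)
pos 2: push '('; stack = (
pos 3: ')' matches '('; pop; stack = (empty)
pos 4: push '{'; stack = {
pos 5: '}' matches '{'; pop; stack = (empty)
pos 6: push '{'; stack = {
pos 7: '}' matches '{'; pop; stack = (empty)
pos 8: push '{'; stack = {
pos 9: '}' matches '{'; pop; stack = (empty)
pos 10: push '['; stack = [
pos 11: ']' matches '['; pop; stack = (empty)
pos 12: push '['; stack = [
pos 13: ']' matches '['; pop; stack = (empty)
pos 14: push '{'; stack = {
pos 15: '}' matches '{'; pop; stack = (empty)
pos 16: push '['; stack = [
pos 17: ']' matches '['; pop; stack = (empty)
pos 18: push '['; stack = [
pos 19: ']' matches '['; pop; stack = (empty)
pos 20: push '{'; stack = {
pos 21: push '['; stack = {[
pos 22: ']' matches '['; pop; stack = {
pos 23: push '['; stack = {[
pos 24: ']' matches '['; pop; stack = {
pos 25: push '['; stack = {[
pos 26: push '('; stack = {[(
pos 27: ')' matches '('; pop; stack = {[
pos 28: ']' matches '['; pop; stack = {
pos 29: push '('; stack = {(
pos 30: ')' matches '('; pop; stack = {
pos 31: '}' matches '{'; pop; stack = (empty)
end: stack empty → VALID
Verdict: properly nested → yes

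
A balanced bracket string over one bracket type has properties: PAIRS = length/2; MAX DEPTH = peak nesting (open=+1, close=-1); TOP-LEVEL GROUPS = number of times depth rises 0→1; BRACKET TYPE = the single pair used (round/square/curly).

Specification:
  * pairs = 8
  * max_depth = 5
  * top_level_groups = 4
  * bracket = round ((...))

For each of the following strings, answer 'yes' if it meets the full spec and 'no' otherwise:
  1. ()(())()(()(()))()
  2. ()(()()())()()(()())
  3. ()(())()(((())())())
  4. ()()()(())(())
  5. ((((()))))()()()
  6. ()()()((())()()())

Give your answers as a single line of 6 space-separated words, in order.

Answer: no no no no yes no

Derivation:
String 1 '()(())()(()(()))()': depth seq [1 0 1 2 1 0 1 0 1 2 1 2 3 2 1 0 1 0]
  -> pairs=9 depth=3 groups=5 -> no
String 2 '()(()()())()()(()())': depth seq [1 0 1 2 1 2 1 2 1 0 1 0 1 0 1 2 1 2 1 0]
  -> pairs=10 depth=2 groups=5 -> no
String 3 '()(())()(((())())())': depth seq [1 0 1 2 1 0 1 0 1 2 3 4 3 2 3 2 1 2 1 0]
  -> pairs=10 depth=4 groups=4 -> no
String 4 '()()()(())(())': depth seq [1 0 1 0 1 0 1 2 1 0 1 2 1 0]
  -> pairs=7 depth=2 groups=5 -> no
String 5 '((((()))))()()()': depth seq [1 2 3 4 5 4 3 2 1 0 1 0 1 0 1 0]
  -> pairs=8 depth=5 groups=4 -> yes
String 6 '()()()((())()()())': depth seq [1 0 1 0 1 0 1 2 3 2 1 2 1 2 1 2 1 0]
  -> pairs=9 depth=3 groups=4 -> no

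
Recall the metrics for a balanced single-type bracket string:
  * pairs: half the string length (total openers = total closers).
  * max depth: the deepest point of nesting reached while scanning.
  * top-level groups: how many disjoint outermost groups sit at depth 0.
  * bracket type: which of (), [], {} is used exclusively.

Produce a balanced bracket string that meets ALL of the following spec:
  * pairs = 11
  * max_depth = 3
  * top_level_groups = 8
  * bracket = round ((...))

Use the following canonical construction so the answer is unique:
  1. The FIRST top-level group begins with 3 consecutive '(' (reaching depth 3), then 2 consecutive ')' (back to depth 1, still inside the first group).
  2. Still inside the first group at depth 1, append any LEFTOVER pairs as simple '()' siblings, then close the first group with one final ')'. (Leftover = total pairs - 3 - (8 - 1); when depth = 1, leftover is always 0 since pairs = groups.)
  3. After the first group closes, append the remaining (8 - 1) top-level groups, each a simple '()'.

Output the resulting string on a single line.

Answer: ((())())()()()()()()()

Derivation:
Spec: pairs=11 depth=3 groups=8
Leftover pairs = 11 - 3 - (8-1) = 1
First group: deep chain of depth 3 + 1 sibling pairs
Remaining 7 groups: simple '()' each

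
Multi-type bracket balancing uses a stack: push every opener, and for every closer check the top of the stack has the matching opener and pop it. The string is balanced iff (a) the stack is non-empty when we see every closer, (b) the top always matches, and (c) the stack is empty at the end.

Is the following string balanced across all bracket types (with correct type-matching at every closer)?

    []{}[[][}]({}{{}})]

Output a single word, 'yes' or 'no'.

Answer: no

Derivation:
pos 0: push '['; stack = [
pos 1: ']' matches '['; pop; stack = (empty)
pos 2: push '{'; stack = {
pos 3: '}' matches '{'; pop; stack = (empty)
pos 4: push '['; stack = [
pos 5: push '['; stack = [[
pos 6: ']' matches '['; pop; stack = [
pos 7: push '['; stack = [[
pos 8: saw closer '}' but top of stack is '[' (expected ']') → INVALID
Verdict: type mismatch at position 8: '}' closes '[' → no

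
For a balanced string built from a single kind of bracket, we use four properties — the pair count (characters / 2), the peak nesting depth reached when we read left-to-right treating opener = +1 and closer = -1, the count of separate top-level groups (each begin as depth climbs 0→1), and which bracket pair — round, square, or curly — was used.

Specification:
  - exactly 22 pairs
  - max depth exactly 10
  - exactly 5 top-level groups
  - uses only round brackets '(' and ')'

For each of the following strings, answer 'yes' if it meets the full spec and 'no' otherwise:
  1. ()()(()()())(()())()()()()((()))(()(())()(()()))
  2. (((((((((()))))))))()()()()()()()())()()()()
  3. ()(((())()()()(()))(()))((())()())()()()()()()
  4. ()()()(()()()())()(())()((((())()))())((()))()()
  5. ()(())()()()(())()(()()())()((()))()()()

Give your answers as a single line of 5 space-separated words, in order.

Answer: no yes no no no

Derivation:
String 1 '()()(()()())(()())()()()()((()))(()(())()(()()))': depth seq [1 0 1 0 1 2 1 2 1 2 1 0 1 2 1 2 1 0 1 0 1 0 1 0 1 0 1 2 3 2 1 0 1 2 1 2 3 2 1 2 1 2 3 2 3 2 1 0]
  -> pairs=24 depth=3 groups=10 -> no
String 2 '(((((((((()))))))))()()()()()()()())()()()()': depth seq [1 2 3 4 5 6 7 8 9 10 9 8 7 6 5 4 3 2 1 2 1 2 1 2 1 2 1 2 1 2 1 2 1 2 1 0 1 0 1 0 1 0 1 0]
  -> pairs=22 depth=10 groups=5 -> yes
String 3 '()(((())()()()(()))(()))((())()())()()()()()()': depth seq [1 0 1 2 3 4 3 2 3 2 3 2 3 2 3 4 3 2 1 2 3 2 1 0 1 2 3 2 1 2 1 2 1 0 1 0 1 0 1 0 1 0 1 0 1 0]
  -> pairs=23 depth=4 groups=9 -> no
String 4 '()()()(()()()())()(())()((((())()))())((()))()()': depth seq [1 0 1 0 1 0 1 2 1 2 1 2 1 2 1 0 1 0 1 2 1 0 1 0 1 2 3 4 5 4 3 4 3 2 1 2 1 0 1 2 3 2 1 0 1 0 1 0]
  -> pairs=24 depth=5 groups=11 -> no
String 5 '()(())()()()(())()(()()())()((()))()()()': depth seq [1 0 1 2 1 0 1 0 1 0 1 0 1 2 1 0 1 0 1 2 1 2 1 2 1 0 1 0 1 2 3 2 1 0 1 0 1 0 1 0]
  -> pairs=20 depth=3 groups=13 -> no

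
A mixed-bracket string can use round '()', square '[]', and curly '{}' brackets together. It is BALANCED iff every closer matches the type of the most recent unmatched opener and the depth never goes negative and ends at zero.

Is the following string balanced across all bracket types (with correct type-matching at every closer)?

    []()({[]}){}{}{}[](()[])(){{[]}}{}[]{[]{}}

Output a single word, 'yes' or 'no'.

Answer: yes

Derivation:
pos 0: push '['; stack = [
pos 1: ']' matches '['; pop; stack = (empty)
pos 2: push '('; stack = (
pos 3: ')' matches '('; pop; stack = (empty)
pos 4: push '('; stack = (
pos 5: push '{'; stack = ({
pos 6: push '['; stack = ({[
pos 7: ']' matches '['; pop; stack = ({
pos 8: '}' matches '{'; pop; stack = (
pos 9: ')' matches '('; pop; stack = (empty)
pos 10: push '{'; stack = {
pos 11: '}' matches '{'; pop; stack = (empty)
pos 12: push '{'; stack = {
pos 13: '}' matches '{'; pop; stack = (empty)
pos 14: push '{'; stack = {
pos 15: '}' matches '{'; pop; stack = (empty)
pos 16: push '['; stack = [
pos 17: ']' matches '['; pop; stack = (empty)
pos 18: push '('; stack = (
pos 19: push '('; stack = ((
pos 20: ')' matches '('; pop; stack = (
pos 21: push '['; stack = ([
pos 22: ']' matches '['; pop; stack = (
pos 23: ')' matches '('; pop; stack = (empty)
pos 24: push '('; stack = (
pos 25: ')' matches '('; pop; stack = (empty)
pos 26: push '{'; stack = {
pos 27: push '{'; stack = {{
pos 28: push '['; stack = {{[
pos 29: ']' matches '['; pop; stack = {{
pos 30: '}' matches '{'; pop; stack = {
pos 31: '}' matches '{'; pop; stack = (empty)
pos 32: push '{'; stack = {
pos 33: '}' matches '{'; pop; stack = (empty)
pos 34: push '['; stack = [
pos 35: ']' matches '['; pop; stack = (empty)
pos 36: push '{'; stack = {
pos 37: push '['; stack = {[
pos 38: ']' matches '['; pop; stack = {
pos 39: push '{'; stack = {{
pos 40: '}' matches '{'; pop; stack = {
pos 41: '}' matches '{'; pop; stack = (empty)
end: stack empty → VALID
Verdict: properly nested → yes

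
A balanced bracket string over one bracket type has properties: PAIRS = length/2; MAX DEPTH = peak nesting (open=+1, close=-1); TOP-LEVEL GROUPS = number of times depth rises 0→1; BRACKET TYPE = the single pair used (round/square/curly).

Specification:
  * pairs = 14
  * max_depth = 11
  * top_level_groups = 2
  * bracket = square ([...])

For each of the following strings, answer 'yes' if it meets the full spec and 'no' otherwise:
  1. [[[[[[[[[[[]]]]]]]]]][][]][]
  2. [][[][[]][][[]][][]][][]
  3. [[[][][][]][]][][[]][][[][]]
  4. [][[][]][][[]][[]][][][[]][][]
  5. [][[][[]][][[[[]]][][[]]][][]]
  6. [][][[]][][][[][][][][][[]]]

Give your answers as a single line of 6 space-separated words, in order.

String 1 '[[[[[[[[[[[]]]]]]]]]][][]][]': depth seq [1 2 3 4 5 6 7 8 9 10 11 10 9 8 7 6 5 4 3 2 1 2 1 2 1 0 1 0]
  -> pairs=14 depth=11 groups=2 -> yes
String 2 '[][[][[]][][[]][][]][][]': depth seq [1 0 1 2 1 2 3 2 1 2 1 2 3 2 1 2 1 2 1 0 1 0 1 0]
  -> pairs=12 depth=3 groups=4 -> no
String 3 '[[[][][][]][]][][[]][][[][]]': depth seq [1 2 3 2 3 2 3 2 3 2 1 2 1 0 1 0 1 2 1 0 1 0 1 2 1 2 1 0]
  -> pairs=14 depth=3 groups=5 -> no
String 4 '[][[][]][][[]][[]][][][[]][][]': depth seq [1 0 1 2 1 2 1 0 1 0 1 2 1 0 1 2 1 0 1 0 1 0 1 2 1 0 1 0 1 0]
  -> pairs=15 depth=2 groups=10 -> no
String 5 '[][[][[]][][[[[]]][][[]]][][]]': depth seq [1 0 1 2 1 2 3 2 1 2 1 2 3 4 5 4 3 2 3 2 3 4 3 2 1 2 1 2 1 0]
  -> pairs=15 depth=5 groups=2 -> no
String 6 '[][][[]][][][[][][][][][[]]]': depth seq [1 0 1 0 1 2 1 0 1 0 1 0 1 2 1 2 1 2 1 2 1 2 1 2 3 2 1 0]
  -> pairs=14 depth=3 groups=6 -> no

Answer: yes no no no no no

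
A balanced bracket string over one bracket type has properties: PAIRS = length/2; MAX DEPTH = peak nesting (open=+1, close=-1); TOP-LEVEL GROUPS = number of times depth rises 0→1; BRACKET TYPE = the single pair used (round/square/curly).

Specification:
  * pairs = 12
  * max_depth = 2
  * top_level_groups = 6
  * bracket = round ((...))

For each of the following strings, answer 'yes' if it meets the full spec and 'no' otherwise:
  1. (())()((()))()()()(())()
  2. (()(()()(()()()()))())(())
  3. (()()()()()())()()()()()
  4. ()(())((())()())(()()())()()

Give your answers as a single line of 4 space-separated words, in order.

String 1 '(())()((()))()()()(())()': depth seq [1 2 1 0 1 0 1 2 3 2 1 0 1 0 1 0 1 0 1 2 1 0 1 0]
  -> pairs=12 depth=3 groups=8 -> no
String 2 '(()(()()(()()()()))())(())': depth seq [1 2 1 2 3 2 3 2 3 4 3 4 3 4 3 4 3 2 1 2 1 0 1 2 1 0]
  -> pairs=13 depth=4 groups=2 -> no
String 3 '(()()()()()())()()()()()': depth seq [1 2 1 2 1 2 1 2 1 2 1 2 1 0 1 0 1 0 1 0 1 0 1 0]
  -> pairs=12 depth=2 groups=6 -> yes
String 4 '()(())((())()())(()()())()()': depth seq [1 0 1 2 1 0 1 2 3 2 1 2 1 2 1 0 1 2 1 2 1 2 1 0 1 0 1 0]
  -> pairs=14 depth=3 groups=6 -> no

Answer: no no yes no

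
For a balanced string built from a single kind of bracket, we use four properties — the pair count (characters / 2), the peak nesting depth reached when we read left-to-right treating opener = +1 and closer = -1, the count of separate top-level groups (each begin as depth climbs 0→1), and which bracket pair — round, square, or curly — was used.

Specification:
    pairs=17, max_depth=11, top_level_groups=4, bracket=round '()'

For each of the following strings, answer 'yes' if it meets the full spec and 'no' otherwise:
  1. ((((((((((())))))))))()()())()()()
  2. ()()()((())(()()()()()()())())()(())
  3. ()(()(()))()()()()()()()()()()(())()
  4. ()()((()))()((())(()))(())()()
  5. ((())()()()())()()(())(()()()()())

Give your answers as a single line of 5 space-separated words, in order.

Answer: yes no no no no

Derivation:
String 1 '((((((((((())))))))))()()())()()()': depth seq [1 2 3 4 5 6 7 8 9 10 11 10 9 8 7 6 5 4 3 2 1 2 1 2 1 2 1 0 1 0 1 0 1 0]
  -> pairs=17 depth=11 groups=4 -> yes
String 2 '()()()((())(()()()()()()())())()(())': depth seq [1 0 1 0 1 0 1 2 3 2 1 2 3 2 3 2 3 2 3 2 3 2 3 2 3 2 1 2 1 0 1 0 1 2 1 0]
  -> pairs=18 depth=3 groups=6 -> no
String 3 '()(()(()))()()()()()()()()()()(())()': depth seq [1 0 1 2 1 2 3 2 1 0 1 0 1 0 1 0 1 0 1 0 1 0 1 0 1 0 1 0 1 0 1 2 1 0 1 0]
  -> pairs=18 depth=3 groups=14 -> no
String 4 '()()((()))()((())(()))(())()()': depth seq [1 0 1 0 1 2 3 2 1 0 1 0 1 2 3 2 1 2 3 2 1 0 1 2 1 0 1 0 1 0]
  -> pairs=15 depth=3 groups=8 -> no
String 5 '((())()()()())()()(())(()()()()())': depth seq [1 2 3 2 1 2 1 2 1 2 1 2 1 0 1 0 1 0 1 2 1 0 1 2 1 2 1 2 1 2 1 2 1 0]
  -> pairs=17 depth=3 groups=5 -> no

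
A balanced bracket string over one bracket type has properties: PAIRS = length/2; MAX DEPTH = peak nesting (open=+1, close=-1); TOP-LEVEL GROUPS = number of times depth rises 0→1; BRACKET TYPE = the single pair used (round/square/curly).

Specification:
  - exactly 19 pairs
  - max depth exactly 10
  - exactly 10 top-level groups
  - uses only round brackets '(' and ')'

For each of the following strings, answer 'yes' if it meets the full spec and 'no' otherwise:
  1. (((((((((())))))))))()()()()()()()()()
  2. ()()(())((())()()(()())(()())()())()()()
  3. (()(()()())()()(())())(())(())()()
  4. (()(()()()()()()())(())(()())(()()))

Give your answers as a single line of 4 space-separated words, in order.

Answer: yes no no no

Derivation:
String 1 '(((((((((())))))))))()()()()()()()()()': depth seq [1 2 3 4 5 6 7 8 9 10 9 8 7 6 5 4 3 2 1 0 1 0 1 0 1 0 1 0 1 0 1 0 1 0 1 0 1 0]
  -> pairs=19 depth=10 groups=10 -> yes
String 2 '()()(())((())()()(()())(()())()())()()()': depth seq [1 0 1 0 1 2 1 0 1 2 3 2 1 2 1 2 1 2 3 2 3 2 1 2 3 2 3 2 1 2 1 2 1 0 1 0 1 0 1 0]
  -> pairs=20 depth=3 groups=7 -> no
String 3 '(()(()()())()()(())())(())(())()()': depth seq [1 2 1 2 3 2 3 2 3 2 1 2 1 2 1 2 3 2 1 2 1 0 1 2 1 0 1 2 1 0 1 0 1 0]
  -> pairs=17 depth=3 groups=5 -> no
String 4 '(()(()()()()()()())(())(()())(()()))': depth seq [1 2 1 2 3 2 3 2 3 2 3 2 3 2 3 2 3 2 1 2 3 2 1 2 3 2 3 2 1 2 3 2 3 2 1 0]
  -> pairs=18 depth=3 groups=1 -> no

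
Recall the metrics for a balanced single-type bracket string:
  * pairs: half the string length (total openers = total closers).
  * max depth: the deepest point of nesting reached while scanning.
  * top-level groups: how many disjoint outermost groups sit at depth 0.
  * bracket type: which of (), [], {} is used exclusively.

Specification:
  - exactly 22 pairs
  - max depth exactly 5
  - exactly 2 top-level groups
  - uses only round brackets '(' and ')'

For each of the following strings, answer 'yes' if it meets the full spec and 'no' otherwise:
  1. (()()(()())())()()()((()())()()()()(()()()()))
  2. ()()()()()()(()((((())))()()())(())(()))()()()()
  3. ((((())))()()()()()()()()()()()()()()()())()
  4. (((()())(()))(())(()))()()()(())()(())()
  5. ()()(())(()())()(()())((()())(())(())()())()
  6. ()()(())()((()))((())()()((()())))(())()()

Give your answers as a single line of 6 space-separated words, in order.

String 1 '(()()(()())())()()()((()())()()()()(()()()()))': depth seq [1 2 1 2 1 2 3 2 3 2 1 2 1 0 1 0 1 0 1 0 1 2 3 2 3 2 1 2 1 2 1 2 1 2 1 2 3 2 3 2 3 2 3 2 1 0]
  -> pairs=23 depth=3 groups=5 -> no
String 2 '()()()()()()(()((((())))()()())(())(()))()()()()': depth seq [1 0 1 0 1 0 1 0 1 0 1 0 1 2 1 2 3 4 5 6 5 4 3 2 3 2 3 2 3 2 1 2 3 2 1 2 3 2 1 0 1 0 1 0 1 0 1 0]
  -> pairs=24 depth=6 groups=11 -> no
String 3 '((((())))()()()()()()()()()()()()()()()())()': depth seq [1 2 3 4 5 4 3 2 1 2 1 2 1 2 1 2 1 2 1 2 1 2 1 2 1 2 1 2 1 2 1 2 1 2 1 2 1 2 1 2 1 0 1 0]
  -> pairs=22 depth=5 groups=2 -> yes
String 4 '(((()())(()))(())(()))()()()(())()(())()': depth seq [1 2 3 4 3 4 3 2 3 4 3 2 1 2 3 2 1 2 3 2 1 0 1 0 1 0 1 0 1 2 1 0 1 0 1 2 1 0 1 0]
  -> pairs=20 depth=4 groups=8 -> no
String 5 '()()(())(()())()(()())((()())(())(())()())()': depth seq [1 0 1 0 1 2 1 0 1 2 1 2 1 0 1 0 1 2 1 2 1 0 1 2 3 2 3 2 1 2 3 2 1 2 3 2 1 2 1 2 1 0 1 0]
  -> pairs=22 depth=3 groups=8 -> no
String 6 '()()(())()((()))((())()()((()())))(())()()': depth seq [1 0 1 0 1 2 1 0 1 0 1 2 3 2 1 0 1 2 3 2 1 2 1 2 1 2 3 4 3 4 3 2 1 0 1 2 1 0 1 0 1 0]
  -> pairs=21 depth=4 groups=9 -> no

Answer: no no yes no no no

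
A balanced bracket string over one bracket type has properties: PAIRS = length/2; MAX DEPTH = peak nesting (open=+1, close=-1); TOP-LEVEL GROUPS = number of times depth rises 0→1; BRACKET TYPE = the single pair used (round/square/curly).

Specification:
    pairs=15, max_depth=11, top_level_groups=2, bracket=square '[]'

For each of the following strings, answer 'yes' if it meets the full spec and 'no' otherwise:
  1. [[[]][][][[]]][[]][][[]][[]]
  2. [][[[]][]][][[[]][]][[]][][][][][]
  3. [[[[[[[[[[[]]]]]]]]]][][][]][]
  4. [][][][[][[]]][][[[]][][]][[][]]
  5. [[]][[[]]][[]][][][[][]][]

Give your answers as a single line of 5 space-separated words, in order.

String 1 '[[[]][][][[]]][[]][][[]][[]]': depth seq [1 2 3 2 1 2 1 2 1 2 3 2 1 0 1 2 1 0 1 0 1 2 1 0 1 2 1 0]
  -> pairs=14 depth=3 groups=5 -> no
String 2 '[][[[]][]][][[[]][]][[]][][][][][]': depth seq [1 0 1 2 3 2 1 2 1 0 1 0 1 2 3 2 1 2 1 0 1 2 1 0 1 0 1 0 1 0 1 0 1 0]
  -> pairs=17 depth=3 groups=10 -> no
String 3 '[[[[[[[[[[[]]]]]]]]]][][][]][]': depth seq [1 2 3 4 5 6 7 8 9 10 11 10 9 8 7 6 5 4 3 2 1 2 1 2 1 2 1 0 1 0]
  -> pairs=15 depth=11 groups=2 -> yes
String 4 '[][][][[][[]]][][[[]][][]][[][]]': depth seq [1 0 1 0 1 0 1 2 1 2 3 2 1 0 1 0 1 2 3 2 1 2 1 2 1 0 1 2 1 2 1 0]
  -> pairs=16 depth=3 groups=7 -> no
String 5 '[[]][[[]]][[]][][][[][]][]': depth seq [1 2 1 0 1 2 3 2 1 0 1 2 1 0 1 0 1 0 1 2 1 2 1 0 1 0]
  -> pairs=13 depth=3 groups=7 -> no

Answer: no no yes no no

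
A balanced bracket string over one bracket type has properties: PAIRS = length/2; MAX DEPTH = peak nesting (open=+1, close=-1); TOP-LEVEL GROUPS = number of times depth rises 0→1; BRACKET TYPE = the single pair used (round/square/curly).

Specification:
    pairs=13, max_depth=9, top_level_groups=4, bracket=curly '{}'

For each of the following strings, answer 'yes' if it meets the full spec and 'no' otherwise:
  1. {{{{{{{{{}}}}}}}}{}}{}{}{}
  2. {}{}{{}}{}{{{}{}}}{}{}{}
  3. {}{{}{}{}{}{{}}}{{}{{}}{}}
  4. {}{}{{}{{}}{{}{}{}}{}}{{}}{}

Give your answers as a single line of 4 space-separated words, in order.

Answer: yes no no no

Derivation:
String 1 '{{{{{{{{{}}}}}}}}{}}{}{}{}': depth seq [1 2 3 4 5 6 7 8 9 8 7 6 5 4 3 2 1 2 1 0 1 0 1 0 1 0]
  -> pairs=13 depth=9 groups=4 -> yes
String 2 '{}{}{{}}{}{{{}{}}}{}{}{}': depth seq [1 0 1 0 1 2 1 0 1 0 1 2 3 2 3 2 1 0 1 0 1 0 1 0]
  -> pairs=12 depth=3 groups=8 -> no
String 3 '{}{{}{}{}{}{{}}}{{}{{}}{}}': depth seq [1 0 1 2 1 2 1 2 1 2 1 2 3 2 1 0 1 2 1 2 3 2 1 2 1 0]
  -> pairs=13 depth=3 groups=3 -> no
String 4 '{}{}{{}{{}}{{}{}{}}{}}{{}}{}': depth seq [1 0 1 0 1 2 1 2 3 2 1 2 3 2 3 2 3 2 1 2 1 0 1 2 1 0 1 0]
  -> pairs=14 depth=3 groups=5 -> no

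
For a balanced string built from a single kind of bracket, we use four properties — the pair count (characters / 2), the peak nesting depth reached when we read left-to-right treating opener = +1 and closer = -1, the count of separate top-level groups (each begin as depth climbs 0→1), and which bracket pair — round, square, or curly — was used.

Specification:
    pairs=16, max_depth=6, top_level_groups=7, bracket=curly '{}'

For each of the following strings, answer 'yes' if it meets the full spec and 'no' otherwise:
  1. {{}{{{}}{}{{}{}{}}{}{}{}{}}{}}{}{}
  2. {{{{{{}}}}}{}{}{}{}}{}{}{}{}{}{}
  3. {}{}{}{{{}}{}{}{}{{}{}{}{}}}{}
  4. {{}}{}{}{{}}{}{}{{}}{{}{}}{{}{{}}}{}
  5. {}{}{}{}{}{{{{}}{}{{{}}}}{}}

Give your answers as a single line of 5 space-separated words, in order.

Answer: no yes no no no

Derivation:
String 1 '{{}{{{}}{}{{}{}{}}{}{}{}{}}{}}{}{}': depth seq [1 2 1 2 3 4 3 2 3 2 3 4 3 4 3 4 3 2 3 2 3 2 3 2 3 2 1 2 1 0 1 0 1 0]
  -> pairs=17 depth=4 groups=3 -> no
String 2 '{{{{{{}}}}}{}{}{}{}}{}{}{}{}{}{}': depth seq [1 2 3 4 5 6 5 4 3 2 1 2 1 2 1 2 1 2 1 0 1 0 1 0 1 0 1 0 1 0 1 0]
  -> pairs=16 depth=6 groups=7 -> yes
String 3 '{}{}{}{{{}}{}{}{}{{}{}{}{}}}{}': depth seq [1 0 1 0 1 0 1 2 3 2 1 2 1 2 1 2 1 2 3 2 3 2 3 2 3 2 1 0 1 0]
  -> pairs=15 depth=3 groups=5 -> no
String 4 '{{}}{}{}{{}}{}{}{{}}{{}{}}{{}{{}}}{}': depth seq [1 2 1 0 1 0 1 0 1 2 1 0 1 0 1 0 1 2 1 0 1 2 1 2 1 0 1 2 1 2 3 2 1 0 1 0]
  -> pairs=18 depth=3 groups=10 -> no
String 5 '{}{}{}{}{}{{{{}}{}{{{}}}}{}}': depth seq [1 0 1 0 1 0 1 0 1 0 1 2 3 4 3 2 3 2 3 4 5 4 3 2 1 2 1 0]
  -> pairs=14 depth=5 groups=6 -> no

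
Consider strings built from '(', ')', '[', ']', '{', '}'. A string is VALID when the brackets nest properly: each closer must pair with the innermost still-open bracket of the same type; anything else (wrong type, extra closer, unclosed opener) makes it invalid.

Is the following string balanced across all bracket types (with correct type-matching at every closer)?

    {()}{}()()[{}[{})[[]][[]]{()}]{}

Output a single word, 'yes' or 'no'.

Answer: no

Derivation:
pos 0: push '{'; stack = {
pos 1: push '('; stack = {(
pos 2: ')' matches '('; pop; stack = {
pos 3: '}' matches '{'; pop; stack = (empty)
pos 4: push '{'; stack = {
pos 5: '}' matches '{'; pop; stack = (empty)
pos 6: push '('; stack = (
pos 7: ')' matches '('; pop; stack = (empty)
pos 8: push '('; stack = (
pos 9: ')' matches '('; pop; stack = (empty)
pos 10: push '['; stack = [
pos 11: push '{'; stack = [{
pos 12: '}' matches '{'; pop; stack = [
pos 13: push '['; stack = [[
pos 14: push '{'; stack = [[{
pos 15: '}' matches '{'; pop; stack = [[
pos 16: saw closer ')' but top of stack is '[' (expected ']') → INVALID
Verdict: type mismatch at position 16: ')' closes '[' → no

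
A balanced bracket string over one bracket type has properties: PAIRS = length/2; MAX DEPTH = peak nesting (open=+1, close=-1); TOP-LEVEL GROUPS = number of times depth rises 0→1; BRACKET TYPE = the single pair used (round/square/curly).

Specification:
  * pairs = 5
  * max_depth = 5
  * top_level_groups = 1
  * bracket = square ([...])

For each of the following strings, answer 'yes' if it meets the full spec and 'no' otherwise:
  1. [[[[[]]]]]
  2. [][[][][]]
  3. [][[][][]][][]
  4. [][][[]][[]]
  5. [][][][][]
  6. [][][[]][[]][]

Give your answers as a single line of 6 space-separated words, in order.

Answer: yes no no no no no

Derivation:
String 1 '[[[[[]]]]]': depth seq [1 2 3 4 5 4 3 2 1 0]
  -> pairs=5 depth=5 groups=1 -> yes
String 2 '[][[][][]]': depth seq [1 0 1 2 1 2 1 2 1 0]
  -> pairs=5 depth=2 groups=2 -> no
String 3 '[][[][][]][][]': depth seq [1 0 1 2 1 2 1 2 1 0 1 0 1 0]
  -> pairs=7 depth=2 groups=4 -> no
String 4 '[][][[]][[]]': depth seq [1 0 1 0 1 2 1 0 1 2 1 0]
  -> pairs=6 depth=2 groups=4 -> no
String 5 '[][][][][]': depth seq [1 0 1 0 1 0 1 0 1 0]
  -> pairs=5 depth=1 groups=5 -> no
String 6 '[][][[]][[]][]': depth seq [1 0 1 0 1 2 1 0 1 2 1 0 1 0]
  -> pairs=7 depth=2 groups=5 -> no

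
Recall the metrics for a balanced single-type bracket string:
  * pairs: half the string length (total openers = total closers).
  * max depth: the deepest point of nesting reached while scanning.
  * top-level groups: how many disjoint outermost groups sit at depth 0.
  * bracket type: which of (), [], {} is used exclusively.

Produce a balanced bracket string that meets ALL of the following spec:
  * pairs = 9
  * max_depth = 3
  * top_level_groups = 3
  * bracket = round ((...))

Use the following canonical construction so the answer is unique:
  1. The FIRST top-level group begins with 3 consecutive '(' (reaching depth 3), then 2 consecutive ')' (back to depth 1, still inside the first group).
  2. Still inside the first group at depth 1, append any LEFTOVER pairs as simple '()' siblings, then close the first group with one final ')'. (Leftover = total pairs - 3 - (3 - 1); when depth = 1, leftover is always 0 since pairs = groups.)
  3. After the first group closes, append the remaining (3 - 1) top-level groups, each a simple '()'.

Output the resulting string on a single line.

Answer: ((())()()()())()()

Derivation:
Spec: pairs=9 depth=3 groups=3
Leftover pairs = 9 - 3 - (3-1) = 4
First group: deep chain of depth 3 + 4 sibling pairs
Remaining 2 groups: simple '()' each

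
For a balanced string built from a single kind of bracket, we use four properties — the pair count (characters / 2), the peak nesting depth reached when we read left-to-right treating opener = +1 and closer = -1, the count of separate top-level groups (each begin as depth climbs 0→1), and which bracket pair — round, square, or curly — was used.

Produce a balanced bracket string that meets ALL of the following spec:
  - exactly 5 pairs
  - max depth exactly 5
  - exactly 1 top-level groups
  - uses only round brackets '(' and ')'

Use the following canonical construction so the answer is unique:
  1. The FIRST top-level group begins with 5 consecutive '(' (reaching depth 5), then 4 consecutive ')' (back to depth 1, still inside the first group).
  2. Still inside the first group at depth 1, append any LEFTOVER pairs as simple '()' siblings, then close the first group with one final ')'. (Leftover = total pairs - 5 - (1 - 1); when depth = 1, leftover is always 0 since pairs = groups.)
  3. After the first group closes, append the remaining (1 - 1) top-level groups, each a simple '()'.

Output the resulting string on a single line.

Answer: ((((()))))

Derivation:
Spec: pairs=5 depth=5 groups=1
Leftover pairs = 5 - 5 - (1-1) = 0
First group: deep chain of depth 5 + 0 sibling pairs
Remaining 0 groups: simple '()' each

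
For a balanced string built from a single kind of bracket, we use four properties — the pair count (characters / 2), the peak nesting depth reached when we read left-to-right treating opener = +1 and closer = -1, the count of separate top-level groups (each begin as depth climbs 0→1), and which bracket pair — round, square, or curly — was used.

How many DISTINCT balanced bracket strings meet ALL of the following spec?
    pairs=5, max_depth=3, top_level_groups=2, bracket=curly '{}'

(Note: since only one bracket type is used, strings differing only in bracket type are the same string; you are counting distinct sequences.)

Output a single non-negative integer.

Spec: pairs=5 depth=3 groups=2
Count(depth <= 3) = 12
Count(depth <= 2) = 4
Count(depth == 3) = 12 - 4 = 8

Answer: 8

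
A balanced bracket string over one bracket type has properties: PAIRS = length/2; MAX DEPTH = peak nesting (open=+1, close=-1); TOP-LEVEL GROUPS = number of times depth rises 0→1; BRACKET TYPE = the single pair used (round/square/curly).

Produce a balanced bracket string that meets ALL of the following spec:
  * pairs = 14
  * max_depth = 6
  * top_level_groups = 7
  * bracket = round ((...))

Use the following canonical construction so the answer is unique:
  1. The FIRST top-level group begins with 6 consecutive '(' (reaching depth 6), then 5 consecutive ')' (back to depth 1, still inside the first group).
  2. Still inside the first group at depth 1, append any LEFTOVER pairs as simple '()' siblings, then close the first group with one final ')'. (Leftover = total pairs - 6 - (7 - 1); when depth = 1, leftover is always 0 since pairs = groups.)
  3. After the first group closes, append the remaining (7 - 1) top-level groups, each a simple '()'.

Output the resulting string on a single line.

Answer: (((((()))))()())()()()()()()

Derivation:
Spec: pairs=14 depth=6 groups=7
Leftover pairs = 14 - 6 - (7-1) = 2
First group: deep chain of depth 6 + 2 sibling pairs
Remaining 6 groups: simple '()' each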